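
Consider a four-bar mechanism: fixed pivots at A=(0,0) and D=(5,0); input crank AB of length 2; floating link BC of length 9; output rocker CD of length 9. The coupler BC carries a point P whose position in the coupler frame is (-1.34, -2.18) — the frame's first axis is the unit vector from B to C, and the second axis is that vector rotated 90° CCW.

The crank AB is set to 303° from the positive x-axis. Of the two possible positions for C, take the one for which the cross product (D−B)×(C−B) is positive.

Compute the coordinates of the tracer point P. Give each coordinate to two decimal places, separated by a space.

3.46 -2.64

A=(0,0), D=(5.00,0)
B = A + 2.00·(cos303°, sin303°) = (1.0893, -1.6773)
|BD| = 4.2553
circle(B,9.00) ∩ circle(D,9.00): a=2.1276, h=8.7449
  candidates: C₊=(-0.4024,7.1982) cross=37.212; C₋=(6.4917,-8.8755) cross=-37.212
  mode + wants cross > 0 → take C=(-0.4024,7.1982) (cross=37.212)
ex = (C−B)/|BC| = (-0.1657,0.9862); ey = (-0.9862,-0.1657)
P = B + -1.34·ex + -2.18·ey = (3.4612,-2.6375)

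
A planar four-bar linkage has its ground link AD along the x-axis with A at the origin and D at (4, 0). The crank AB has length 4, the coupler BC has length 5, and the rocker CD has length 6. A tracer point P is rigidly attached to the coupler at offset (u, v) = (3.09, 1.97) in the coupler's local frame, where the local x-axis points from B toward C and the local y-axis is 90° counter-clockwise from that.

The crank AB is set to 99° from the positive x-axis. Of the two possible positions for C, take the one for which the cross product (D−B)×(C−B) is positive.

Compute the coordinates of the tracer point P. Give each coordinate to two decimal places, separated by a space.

A=(0,0), D=(4.00,0)
B = A + 4.00·(cos99°, sin99°) = (-0.6257, 3.9508)
|BD| = 6.0832
circle(B,5.00) ∩ circle(D,6.00): a=2.1375, h=4.5201
  candidates: C₊=(3.9352,5.9996) cross=27.497; C₋=(-1.9359,-0.8745) cross=-27.497
  mode + wants cross > 0 → take C=(3.9352,5.9996) (cross=27.497)
ex = (C−B)/|BC| = (0.9122,0.4098); ey = (-0.4098,0.9122)
P = B + 3.09·ex + 1.97·ey = (1.3856,7.0140)

1.39 7.01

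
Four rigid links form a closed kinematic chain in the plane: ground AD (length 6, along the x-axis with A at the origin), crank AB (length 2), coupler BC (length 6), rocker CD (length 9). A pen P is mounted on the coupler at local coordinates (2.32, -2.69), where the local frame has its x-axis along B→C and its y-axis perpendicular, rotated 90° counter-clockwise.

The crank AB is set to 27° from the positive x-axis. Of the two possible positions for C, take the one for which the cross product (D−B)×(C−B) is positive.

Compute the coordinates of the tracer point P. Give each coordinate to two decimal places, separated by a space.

A=(0,0), D=(6.00,0)
B = A + 2.00·(cos27°, sin27°) = (1.7820, 0.9080)
|BD| = 4.3146
circle(B,6.00) ∩ circle(D,9.00): a=-3.0575, h=5.1625
  candidates: C₊=(-0.1206,6.5983) cross=22.274; C₋=(-2.2935,-3.4955) cross=-22.274
  mode + wants cross > 0 → take C=(-0.1206,6.5983) (cross=22.274)
ex = (C−B)/|BC| = (-0.3171,0.9484); ey = (-0.9484,-0.3171)
P = B + 2.32·ex + -2.69·ey = (3.5975,3.9613)

3.60 3.96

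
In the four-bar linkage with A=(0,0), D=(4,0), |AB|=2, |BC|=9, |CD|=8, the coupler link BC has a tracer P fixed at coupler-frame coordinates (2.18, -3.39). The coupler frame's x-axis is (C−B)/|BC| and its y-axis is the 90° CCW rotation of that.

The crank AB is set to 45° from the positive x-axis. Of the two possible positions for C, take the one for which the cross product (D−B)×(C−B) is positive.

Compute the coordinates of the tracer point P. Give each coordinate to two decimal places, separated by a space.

A=(0,0), D=(4.00,0)
B = A + 2.00·(cos45°, sin45°) = (1.4142, 1.4142)
|BD| = 2.9473
circle(B,9.00) ∩ circle(D,8.00): a=4.3577, h=7.8747
  candidates: C₊=(9.0160,6.2321) cross=23.209; C₋=(1.4588,-7.5857) cross=-23.209
  mode + wants cross > 0 → take C=(9.0160,6.2321) (cross=23.209)
ex = (C−B)/|BC| = (0.8446,0.5353); ey = (-0.5353,0.8446)
P = B + 2.18·ex + -3.39·ey = (5.0703,-0.2821)

5.07 -0.28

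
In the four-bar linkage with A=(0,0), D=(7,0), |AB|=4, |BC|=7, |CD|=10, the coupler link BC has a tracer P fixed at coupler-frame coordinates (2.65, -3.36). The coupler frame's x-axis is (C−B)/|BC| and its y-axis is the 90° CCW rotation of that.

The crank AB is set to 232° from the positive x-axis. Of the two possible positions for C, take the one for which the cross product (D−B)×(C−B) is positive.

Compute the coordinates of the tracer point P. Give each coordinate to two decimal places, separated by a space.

A=(0,0), D=(7.00,0)
B = A + 4.00·(cos232°, sin232°) = (-2.4626, -3.1520)
|BD| = 9.9738
circle(B,7.00) ∩ circle(D,10.00): a=2.4302, h=6.5646
  candidates: C₊=(-2.2316,3.8441) cross=65.474; C₋=(1.9176,-8.6122) cross=-65.474
  mode + wants cross > 0 → take C=(-2.2316,3.8441) (cross=65.474)
ex = (C−B)/|BC| = (0.0330,0.9995); ey = (-0.9995,0.0330)
P = B + 2.65·ex + -3.36·ey = (0.9830,-0.6144)

0.98 -0.61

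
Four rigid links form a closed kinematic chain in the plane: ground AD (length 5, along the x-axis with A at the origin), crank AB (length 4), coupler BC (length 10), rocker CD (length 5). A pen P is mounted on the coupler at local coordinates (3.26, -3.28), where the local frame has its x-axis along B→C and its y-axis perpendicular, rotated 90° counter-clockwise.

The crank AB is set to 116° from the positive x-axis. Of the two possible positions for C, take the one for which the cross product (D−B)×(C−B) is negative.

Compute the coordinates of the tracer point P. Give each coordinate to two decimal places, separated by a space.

A=(0,0), D=(5.00,0)
B = A + 4.00·(cos116°, sin116°) = (-1.7535, 3.5952)
|BD| = 7.6508
circle(B,10.00) ∩ circle(D,5.00): a=8.7268, h=4.8828
  candidates: C₊=(8.2443,3.8045) cross=37.358; C₋=(3.6554,-4.8158) cross=-37.358
  mode - wants cross < 0 → take C=(3.6554,-4.8158) (cross=-37.358)
ex = (C−B)/|BC| = (0.5409,-0.8411); ey = (0.8411,0.5409)
P = B + 3.26·ex + -3.28·ey = (-2.7490,-0.9209)

-2.75 -0.92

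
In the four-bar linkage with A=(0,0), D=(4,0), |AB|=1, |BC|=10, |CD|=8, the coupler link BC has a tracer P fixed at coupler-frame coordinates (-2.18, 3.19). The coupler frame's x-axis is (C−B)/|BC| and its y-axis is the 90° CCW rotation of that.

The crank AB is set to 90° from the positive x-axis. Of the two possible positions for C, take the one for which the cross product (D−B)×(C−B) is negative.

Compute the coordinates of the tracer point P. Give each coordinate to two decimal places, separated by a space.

1.91 4.36

A=(0,0), D=(4.00,0)
B = A + 1.00·(cos90°, sin90°) = (0.0000, 1.0000)
|BD| = 4.1231
circle(B,10.00) ∩ circle(D,8.00): a=6.4272, h=7.6610
  candidates: C₊=(8.0934,6.8735) cross=31.587; C₋=(4.3772,-7.9911) cross=-31.587
  mode - wants cross < 0 → take C=(4.3772,-7.9911) (cross=-31.587)
ex = (C−B)/|BC| = (0.4377,-0.8991); ey = (0.8991,0.4377)
P = B + -2.18·ex + 3.19·ey = (1.9139,4.3564)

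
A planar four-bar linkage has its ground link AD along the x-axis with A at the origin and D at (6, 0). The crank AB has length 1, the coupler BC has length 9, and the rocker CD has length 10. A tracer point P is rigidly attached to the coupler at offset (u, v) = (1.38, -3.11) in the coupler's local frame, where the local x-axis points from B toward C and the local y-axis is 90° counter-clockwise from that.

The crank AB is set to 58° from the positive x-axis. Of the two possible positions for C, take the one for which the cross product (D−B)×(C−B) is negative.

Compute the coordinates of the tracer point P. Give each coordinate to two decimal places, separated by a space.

A=(0,0), D=(6.00,0)
B = A + 1.00·(cos58°, sin58°) = (0.5299, 0.8480)
|BD| = 5.5354
circle(B,9.00) ∩ circle(D,10.00): a=1.0515, h=8.9384
  candidates: C₊=(2.9384,9.5198) cross=49.478; C₋=(0.1996,-8.1459) cross=-49.478
  mode - wants cross < 0 → take C=(0.1996,-8.1459) (cross=-49.478)
ex = (C−B)/|BC| = (-0.0367,-0.9993); ey = (0.9993,-0.0367)
P = B + 1.38·ex + -3.11·ey = (-2.6286,-0.4169)

-2.63 -0.42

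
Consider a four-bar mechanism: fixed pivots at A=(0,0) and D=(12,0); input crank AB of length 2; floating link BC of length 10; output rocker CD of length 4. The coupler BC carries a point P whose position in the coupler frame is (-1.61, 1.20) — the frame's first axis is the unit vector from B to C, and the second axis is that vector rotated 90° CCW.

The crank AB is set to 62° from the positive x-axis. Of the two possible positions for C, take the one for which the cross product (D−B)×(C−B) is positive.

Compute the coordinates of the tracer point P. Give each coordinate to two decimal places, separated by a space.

-0.88 2.61

A=(0,0), D=(12.00,0)
B = A + 2.00·(cos62°, sin62°) = (0.9389, 1.7659)
|BD| = 11.2011
circle(B,10.00) ∩ circle(D,4.00): a=9.3502, h=3.5460
  candidates: C₊=(10.7312,3.7934) cross=39.719; C₋=(9.6132,-3.2098) cross=-39.719
  mode + wants cross > 0 → take C=(10.7312,3.7934) (cross=39.719)
ex = (C−B)/|BC| = (0.9792,0.2028); ey = (-0.2028,0.9792)
P = B + -1.61·ex + 1.20·ey = (-0.8809,2.6145)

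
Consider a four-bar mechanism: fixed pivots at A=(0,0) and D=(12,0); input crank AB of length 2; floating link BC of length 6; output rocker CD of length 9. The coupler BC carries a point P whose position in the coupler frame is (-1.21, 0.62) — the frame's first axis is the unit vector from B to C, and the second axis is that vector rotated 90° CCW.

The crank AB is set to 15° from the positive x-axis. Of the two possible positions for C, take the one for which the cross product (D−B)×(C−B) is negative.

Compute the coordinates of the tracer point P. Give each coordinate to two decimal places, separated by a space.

A=(0,0), D=(12.00,0)
B = A + 2.00·(cos15°, sin15°) = (1.9319, 0.5176)
|BD| = 10.0814
circle(B,6.00) ∩ circle(D,9.00): a=2.8089, h=5.3019
  candidates: C₊=(5.0093,5.6683) cross=53.451; C₋=(4.4648,-4.9215) cross=-53.451
  mode - wants cross < 0 → take C=(4.4648,-4.9215) (cross=-53.451)
ex = (C−B)/|BC| = (0.4222,-0.9065); ey = (0.9065,0.4222)
P = B + -1.21·ex + 0.62·ey = (1.9831,1.8763)

1.98 1.88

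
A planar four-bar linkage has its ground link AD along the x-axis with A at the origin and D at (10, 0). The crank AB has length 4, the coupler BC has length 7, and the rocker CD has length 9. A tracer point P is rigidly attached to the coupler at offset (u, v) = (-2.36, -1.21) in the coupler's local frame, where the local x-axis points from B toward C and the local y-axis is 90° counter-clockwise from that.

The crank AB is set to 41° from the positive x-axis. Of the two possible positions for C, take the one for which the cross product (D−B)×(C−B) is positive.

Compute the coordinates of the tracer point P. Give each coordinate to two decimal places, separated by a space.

2.72 -0.01

A=(0,0), D=(10.00,0)
B = A + 4.00·(cos41°, sin41°) = (3.0188, 2.6242)
|BD| = 7.4581
circle(B,7.00) ∩ circle(D,9.00): a=1.5837, h=6.8185
  candidates: C₊=(6.9005,8.4494) cross=50.853; C₋=(2.1021,-4.3155) cross=-50.853
  mode + wants cross > 0 → take C=(6.9005,8.4494) (cross=50.853)
ex = (C−B)/|BC| = (0.5545,0.8322); ey = (-0.8322,0.5545)
P = B + -2.36·ex + -1.21·ey = (2.7171,-0.0107)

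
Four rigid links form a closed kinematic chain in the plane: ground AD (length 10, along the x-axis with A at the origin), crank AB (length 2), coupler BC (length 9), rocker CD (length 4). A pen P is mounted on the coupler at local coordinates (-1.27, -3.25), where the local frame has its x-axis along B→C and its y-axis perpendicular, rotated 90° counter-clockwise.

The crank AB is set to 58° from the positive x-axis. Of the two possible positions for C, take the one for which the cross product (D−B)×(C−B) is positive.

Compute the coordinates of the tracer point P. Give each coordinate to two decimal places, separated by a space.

0.66 -1.77

A=(0,0), D=(10.00,0)
B = A + 2.00·(cos58°, sin58°) = (1.0598, 1.6961)
|BD| = 9.0996
circle(B,9.00) ∩ circle(D,4.00): a=8.1214, h=3.8785
  candidates: C₊=(9.7618,3.9929) cross=35.293; C₋=(8.3160,-3.6282) cross=-35.293
  mode + wants cross > 0 → take C=(9.7618,3.9929) (cross=35.293)
ex = (C−B)/|BC| = (0.9669,0.2552); ey = (-0.2552,0.9669)
P = B + -1.27·ex + -3.25·ey = (0.6613,-1.7704)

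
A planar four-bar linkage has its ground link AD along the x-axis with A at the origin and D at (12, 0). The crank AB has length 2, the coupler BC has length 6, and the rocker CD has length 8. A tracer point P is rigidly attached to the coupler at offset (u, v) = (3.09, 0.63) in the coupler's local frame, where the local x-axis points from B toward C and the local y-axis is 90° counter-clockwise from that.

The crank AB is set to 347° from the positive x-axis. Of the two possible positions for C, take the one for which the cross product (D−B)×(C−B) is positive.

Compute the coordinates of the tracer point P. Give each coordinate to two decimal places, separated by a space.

A=(0,0), D=(12.00,0)
B = A + 2.00·(cos347°, sin347°) = (1.9487, -0.4499)
|BD| = 10.0613
circle(B,6.00) ∩ circle(D,8.00): a=3.6392, h=4.7704
  candidates: C₊=(5.3710,4.4784) cross=47.996; C₋=(5.7976,-5.0528) cross=-47.996
  mode + wants cross > 0 → take C=(5.3710,4.4784) (cross=47.996)
ex = (C−B)/|BC| = (0.5704,0.8214); ey = (-0.8214,0.5704)
P = B + 3.09·ex + 0.63·ey = (3.1937,2.4475)

3.19 2.45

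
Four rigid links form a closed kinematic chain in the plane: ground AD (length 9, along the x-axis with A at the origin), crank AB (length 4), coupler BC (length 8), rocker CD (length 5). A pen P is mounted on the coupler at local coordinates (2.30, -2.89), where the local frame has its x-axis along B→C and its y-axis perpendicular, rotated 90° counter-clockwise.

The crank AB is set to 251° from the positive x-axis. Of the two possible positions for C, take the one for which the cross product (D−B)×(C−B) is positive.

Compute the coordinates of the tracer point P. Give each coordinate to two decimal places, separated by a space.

2.37 -4.20

A=(0,0), D=(9.00,0)
B = A + 4.00·(cos251°, sin251°) = (-1.3023, -3.7821)
|BD| = 10.9746
circle(B,8.00) ∩ circle(D,5.00): a=7.2641, h=3.3515
  candidates: C₊=(4.3618,1.8675) cross=36.781; C₋=(6.6719,-4.4249) cross=-36.781
  mode + wants cross > 0 → take C=(4.3618,1.8675) (cross=36.781)
ex = (C−B)/|BC| = (0.7080,0.7062); ey = (-0.7062,0.7080)
P = B + 2.30·ex + -2.89·ey = (2.3671,-4.2040)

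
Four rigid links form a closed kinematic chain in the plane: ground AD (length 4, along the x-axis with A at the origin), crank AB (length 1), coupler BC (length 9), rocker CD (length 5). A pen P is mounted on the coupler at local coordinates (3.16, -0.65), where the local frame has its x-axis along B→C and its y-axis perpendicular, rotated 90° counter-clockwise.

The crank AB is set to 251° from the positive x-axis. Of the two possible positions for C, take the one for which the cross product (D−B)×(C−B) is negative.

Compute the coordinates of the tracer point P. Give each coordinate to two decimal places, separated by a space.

2.75 -1.93

A=(0,0), D=(4.00,0)
B = A + 1.00·(cos251°, sin251°) = (-0.3256, -0.9455)
|BD| = 4.4277
circle(B,9.00) ∩ circle(D,5.00): a=8.5377, h=2.8475
  candidates: C₊=(7.4071,3.6595) cross=12.608; C₋=(8.6232,-1.9041) cross=-12.608
  mode - wants cross < 0 → take C=(8.6232,-1.9041) (cross=-12.608)
ex = (C−B)/|BC| = (0.9943,-0.1065); ey = (0.1065,0.9943)
P = B + 3.16·ex + -0.65·ey = (2.7472,-1.9284)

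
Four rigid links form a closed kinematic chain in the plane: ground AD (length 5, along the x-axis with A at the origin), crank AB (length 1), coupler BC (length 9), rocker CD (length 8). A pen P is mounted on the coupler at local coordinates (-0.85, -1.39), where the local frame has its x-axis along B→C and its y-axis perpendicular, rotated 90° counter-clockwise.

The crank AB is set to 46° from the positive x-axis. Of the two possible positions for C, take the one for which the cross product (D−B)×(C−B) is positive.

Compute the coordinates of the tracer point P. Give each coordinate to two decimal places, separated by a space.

A=(0,0), D=(5.00,0)
B = A + 1.00·(cos46°, sin46°) = (0.6947, 0.7193)
|BD| = 4.3650
circle(B,9.00) ∩ circle(D,8.00): a=4.1298, h=7.9965
  candidates: C₊=(6.0858,7.9260) cross=34.905; C₋=(3.4502,-7.8484) cross=-34.905
  mode + wants cross > 0 → take C=(6.0858,7.9260) (cross=34.905)
ex = (C−B)/|BC| = (0.5990,0.8007); ey = (-0.8007,0.5990)
P = B + -0.85·ex + -1.39·ey = (1.2985,-0.7939)

1.30 -0.79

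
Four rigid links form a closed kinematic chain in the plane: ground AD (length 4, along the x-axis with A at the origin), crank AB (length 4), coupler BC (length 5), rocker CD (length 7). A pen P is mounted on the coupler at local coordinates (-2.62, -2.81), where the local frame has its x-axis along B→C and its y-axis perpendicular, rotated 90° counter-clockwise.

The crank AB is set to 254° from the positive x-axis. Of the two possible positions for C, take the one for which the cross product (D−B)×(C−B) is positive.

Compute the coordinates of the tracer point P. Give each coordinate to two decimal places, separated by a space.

A=(0,0), D=(4.00,0)
B = A + 4.00·(cos254°, sin254°) = (-1.1025, -3.8450)
|BD| = 6.3891
circle(B,5.00) ∩ circle(D,7.00): a=1.3163, h=4.8236
  candidates: C₊=(-2.9542,0.7995) cross=30.818; C₋=(2.8516,-6.9052) cross=-30.818
  mode + wants cross > 0 → take C=(-2.9542,0.7995) (cross=30.818)
ex = (C−B)/|BC| = (-0.3703,0.9289); ey = (-0.9289,-0.3703)
P = B + -2.62·ex + -2.81·ey = (2.4779,-5.2381)

2.48 -5.24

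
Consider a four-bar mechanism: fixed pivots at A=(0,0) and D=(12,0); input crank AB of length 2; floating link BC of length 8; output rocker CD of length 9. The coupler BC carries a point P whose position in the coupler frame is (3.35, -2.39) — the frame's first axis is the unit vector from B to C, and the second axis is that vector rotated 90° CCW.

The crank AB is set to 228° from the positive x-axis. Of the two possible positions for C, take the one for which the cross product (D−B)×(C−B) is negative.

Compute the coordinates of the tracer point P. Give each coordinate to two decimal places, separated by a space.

0.09 -5.35

A=(0,0), D=(12.00,0)
B = A + 2.00·(cos228°, sin228°) = (-1.3383, -1.4863)
|BD| = 13.4208
circle(B,8.00) ∩ circle(D,9.00): a=6.0771, h=5.2028
  candidates: C₊=(4.1252,4.3575) cross=69.826; C₋=(5.2776,-5.9841) cross=-69.826
  mode - wants cross < 0 → take C=(5.2776,-5.9841) (cross=-69.826)
ex = (C−B)/|BC| = (0.8270,-0.5622); ey = (0.5622,0.8270)
P = B + 3.35·ex + -2.39·ey = (0.0884,-5.3462)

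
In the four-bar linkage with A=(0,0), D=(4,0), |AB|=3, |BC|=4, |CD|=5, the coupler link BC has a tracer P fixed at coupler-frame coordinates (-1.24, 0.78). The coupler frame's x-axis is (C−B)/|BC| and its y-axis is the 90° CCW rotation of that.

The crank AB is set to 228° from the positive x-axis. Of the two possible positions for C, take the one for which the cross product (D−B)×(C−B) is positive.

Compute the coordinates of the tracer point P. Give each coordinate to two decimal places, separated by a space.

A=(0,0), D=(4.00,0)
B = A + 3.00·(cos228°, sin228°) = (-2.0074, -2.2294)
|BD| = 6.4077
circle(B,4.00) ∩ circle(D,5.00): a=2.5016, h=3.1212
  candidates: C₊=(-0.7481,1.5672) cross=20.000; C₋=(1.4239,-4.2853) cross=-20.000
  mode + wants cross > 0 → take C=(-0.7481,1.5672) (cross=20.000)
ex = (C−B)/|BC| = (0.3148,0.9491); ey = (-0.9491,0.3148)
P = B + -1.24·ex + 0.78·ey = (-3.1381,-3.1608)

-3.14 -3.16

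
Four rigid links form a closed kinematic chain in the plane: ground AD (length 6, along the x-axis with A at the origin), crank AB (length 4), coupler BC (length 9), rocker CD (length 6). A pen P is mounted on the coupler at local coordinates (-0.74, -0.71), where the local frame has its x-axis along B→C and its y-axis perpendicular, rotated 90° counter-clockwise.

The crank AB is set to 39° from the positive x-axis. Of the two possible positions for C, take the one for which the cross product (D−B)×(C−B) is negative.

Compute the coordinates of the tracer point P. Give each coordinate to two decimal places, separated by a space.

2.20 2.99

A=(0,0), D=(6.00,0)
B = A + 4.00·(cos39°, sin39°) = (3.1086, 2.5173)
|BD| = 3.8337
circle(B,9.00) ∩ circle(D,6.00): a=7.7859, h=4.5144
  candidates: C₊=(11.9451,0.8097) cross=17.307; C₋=(6.0166,-6.0000) cross=-17.307
  mode - wants cross < 0 → take C=(6.0166,-6.0000) (cross=-17.307)
ex = (C−B)/|BC| = (0.3231,-0.9464); ey = (0.9464,0.3231)
P = B + -0.74·ex + -0.71·ey = (2.1976,2.9882)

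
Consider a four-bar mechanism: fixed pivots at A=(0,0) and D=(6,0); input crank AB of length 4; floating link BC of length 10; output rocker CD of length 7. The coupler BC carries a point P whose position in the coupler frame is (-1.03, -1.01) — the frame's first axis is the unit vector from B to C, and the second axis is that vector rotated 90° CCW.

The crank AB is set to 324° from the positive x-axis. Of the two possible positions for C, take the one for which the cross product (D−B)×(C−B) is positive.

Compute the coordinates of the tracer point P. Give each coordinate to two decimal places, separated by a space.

3.79 -3.68

A=(0,0), D=(6.00,0)
B = A + 4.00·(cos324°, sin324°) = (3.2361, -2.3511)
|BD| = 3.6287
circle(B,10.00) ∩ circle(D,7.00): a=8.8417, h=4.6716
  candidates: C₊=(6.9438,6.9361) cross=16.952; C₋=(12.9977,-0.1806) cross=-16.952
  mode + wants cross > 0 → take C=(6.9438,6.9361) (cross=16.952)
ex = (C−B)/|BC| = (0.3708,0.9287); ey = (-0.9287,0.3708)
P = B + -1.03·ex + -1.01·ey = (3.7922,-3.6822)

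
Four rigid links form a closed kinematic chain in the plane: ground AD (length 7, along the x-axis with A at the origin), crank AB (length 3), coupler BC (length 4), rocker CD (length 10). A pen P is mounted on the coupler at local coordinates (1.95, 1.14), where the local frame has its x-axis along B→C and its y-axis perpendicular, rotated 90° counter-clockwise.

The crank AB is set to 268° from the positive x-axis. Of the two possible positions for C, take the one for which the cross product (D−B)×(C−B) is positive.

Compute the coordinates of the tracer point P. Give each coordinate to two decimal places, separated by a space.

A=(0,0), D=(7.00,0)
B = A + 3.00·(cos268°, sin268°) = (-0.1047, -2.9982)
|BD| = 7.7114
circle(B,4.00) ∩ circle(D,10.00): a=-1.5908, h=3.6701
  candidates: C₊=(-2.9972,-0.2353) cross=28.301; C₋=(-0.1434,-6.9980) cross=-28.301
  mode + wants cross > 0 → take C=(-2.9972,-0.2353) (cross=28.301)
ex = (C−B)/|BC| = (-0.7231,0.6907); ey = (-0.6907,-0.7231)
P = B + 1.95·ex + 1.14·ey = (-2.3022,-2.4757)

-2.30 -2.48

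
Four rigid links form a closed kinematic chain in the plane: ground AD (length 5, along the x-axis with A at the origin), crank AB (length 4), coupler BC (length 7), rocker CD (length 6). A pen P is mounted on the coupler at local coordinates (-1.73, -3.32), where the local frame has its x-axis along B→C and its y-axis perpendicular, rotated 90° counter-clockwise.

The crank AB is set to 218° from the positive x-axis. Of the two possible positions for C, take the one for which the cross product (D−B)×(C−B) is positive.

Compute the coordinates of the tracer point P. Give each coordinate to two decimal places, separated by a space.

-1.09 -5.59

A=(0,0), D=(5.00,0)
B = A + 4.00·(cos218°, sin218°) = (-3.1520, -2.4626)
|BD| = 8.5159
circle(B,7.00) ∩ circle(D,6.00): a=5.0212, h=4.8772
  candidates: C₊=(0.2442,3.6582) cross=41.534; C₋=(3.0651,-5.6794) cross=-41.534
  mode + wants cross > 0 → take C=(0.2442,3.6582) (cross=41.534)
ex = (C−B)/|BC| = (0.4852,0.8744); ey = (-0.8744,0.4852)
P = B + -1.73·ex + -3.32·ey = (-1.0884,-5.5862)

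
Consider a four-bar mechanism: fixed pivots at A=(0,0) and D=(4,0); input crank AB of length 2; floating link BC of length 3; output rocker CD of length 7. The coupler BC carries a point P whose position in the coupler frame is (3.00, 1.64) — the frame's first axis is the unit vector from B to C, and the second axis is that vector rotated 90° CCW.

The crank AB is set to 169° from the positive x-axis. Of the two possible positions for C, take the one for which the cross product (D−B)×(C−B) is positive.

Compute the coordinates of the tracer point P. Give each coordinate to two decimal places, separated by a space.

-3.77 3.28

A=(0,0), D=(4.00,0)
B = A + 2.00·(cos169°, sin169°) = (-1.9633, 0.3816)
|BD| = 5.9755
circle(B,3.00) ∩ circle(D,7.00): a=-0.3593, h=2.9784
  candidates: C₊=(-2.1316,3.3769) cross=17.797; C₋=(-2.5120,-2.5678) cross=-17.797
  mode + wants cross > 0 → take C=(-2.1316,3.3769) (cross=17.797)
ex = (C−B)/|BC| = (-0.0561,0.9984); ey = (-0.9984,-0.0561)
P = B + 3.00·ex + 1.64·ey = (-3.7690,3.2849)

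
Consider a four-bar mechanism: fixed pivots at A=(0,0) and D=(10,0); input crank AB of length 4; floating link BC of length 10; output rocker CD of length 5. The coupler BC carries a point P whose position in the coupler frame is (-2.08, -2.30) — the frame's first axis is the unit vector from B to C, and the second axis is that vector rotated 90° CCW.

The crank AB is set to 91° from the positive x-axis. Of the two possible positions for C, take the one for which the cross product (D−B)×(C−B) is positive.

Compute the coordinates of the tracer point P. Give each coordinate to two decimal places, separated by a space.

-1.91 1.50

A=(0,0), D=(10.00,0)
B = A + 4.00·(cos91°, sin91°) = (-0.0698, 3.9994)
|BD| = 10.8350
circle(B,10.00) ∩ circle(D,5.00): a=8.8785, h=4.6013
  candidates: C₊=(9.8801,4.9986) cross=49.855; C₋=(6.4833,-3.5542) cross=-49.855
  mode + wants cross > 0 → take C=(9.8801,4.9986) (cross=49.855)
ex = (C−B)/|BC| = (0.9950,0.0999); ey = (-0.0999,0.9950)
P = B + -2.08·ex + -2.30·ey = (-1.9096,1.5031)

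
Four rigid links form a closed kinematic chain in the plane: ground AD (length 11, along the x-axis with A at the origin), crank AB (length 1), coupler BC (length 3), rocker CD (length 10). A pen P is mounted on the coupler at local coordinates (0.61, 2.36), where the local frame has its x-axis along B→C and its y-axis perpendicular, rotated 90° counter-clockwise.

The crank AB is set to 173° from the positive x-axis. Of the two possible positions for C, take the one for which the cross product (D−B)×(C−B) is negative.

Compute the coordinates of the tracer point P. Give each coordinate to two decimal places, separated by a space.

1.07 1.42

A=(0,0), D=(11.00,0)
B = A + 1.00·(cos173°, sin173°) = (-0.9925, 0.1219)
|BD| = 11.9932
circle(B,3.00) ∩ circle(D,10.00): a=2.2028, h=2.0366
  candidates: C₊=(1.2308,2.1360) cross=24.426; C₋=(1.1894,-1.9370) cross=-24.426
  mode - wants cross < 0 → take C=(1.1894,-1.9370) (cross=-24.426)
ex = (C−B)/|BC| = (0.7273,-0.6863); ey = (0.6863,0.7273)
P = B + 0.61·ex + 2.36·ey = (1.0708,1.4197)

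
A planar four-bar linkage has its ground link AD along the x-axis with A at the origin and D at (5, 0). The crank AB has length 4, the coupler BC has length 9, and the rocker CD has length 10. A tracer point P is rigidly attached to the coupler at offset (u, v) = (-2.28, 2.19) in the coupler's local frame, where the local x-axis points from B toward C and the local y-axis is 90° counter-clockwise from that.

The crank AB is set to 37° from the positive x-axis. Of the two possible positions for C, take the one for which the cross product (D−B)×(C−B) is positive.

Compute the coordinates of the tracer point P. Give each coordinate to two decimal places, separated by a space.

0.04 2.21

A=(0,0), D=(5.00,0)
B = A + 4.00·(cos37°, sin37°) = (3.1945, 2.4073)
|BD| = 3.0091
circle(B,9.00) ∩ circle(D,10.00): a=-1.6526, h=8.8470
  candidates: C₊=(9.2806,9.0375) cross=26.621; C₋=(-4.8746,-1.5789) cross=-26.621
  mode + wants cross > 0 → take C=(9.2806,9.0375) (cross=26.621)
ex = (C−B)/|BC| = (0.6762,0.7367); ey = (-0.7367,0.6762)
P = B + -2.28·ex + 2.19·ey = (0.0394,2.2085)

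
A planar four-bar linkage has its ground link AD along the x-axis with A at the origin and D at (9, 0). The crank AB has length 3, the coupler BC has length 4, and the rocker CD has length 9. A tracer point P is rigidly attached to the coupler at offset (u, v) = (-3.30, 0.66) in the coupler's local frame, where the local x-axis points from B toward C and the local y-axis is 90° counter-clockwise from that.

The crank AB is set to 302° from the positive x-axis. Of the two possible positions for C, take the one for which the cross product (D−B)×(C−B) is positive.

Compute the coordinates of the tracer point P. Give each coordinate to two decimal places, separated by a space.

2.23 -5.85

A=(0,0), D=(9.00,0)
B = A + 3.00·(cos302°, sin302°) = (1.5898, -2.5441)
|BD| = 7.8348
circle(B,4.00) ∩ circle(D,9.00): a=-0.2307, h=3.9933
  candidates: C₊=(0.0748,1.1579) cross=31.287; C₋=(2.6682,-6.3960) cross=-31.287
  mode + wants cross > 0 → take C=(0.0748,1.1579) (cross=31.287)
ex = (C−B)/|BC| = (-0.3787,0.9255); ey = (-0.9255,-0.3787)
P = B + -3.30·ex + 0.66·ey = (2.2288,-5.8483)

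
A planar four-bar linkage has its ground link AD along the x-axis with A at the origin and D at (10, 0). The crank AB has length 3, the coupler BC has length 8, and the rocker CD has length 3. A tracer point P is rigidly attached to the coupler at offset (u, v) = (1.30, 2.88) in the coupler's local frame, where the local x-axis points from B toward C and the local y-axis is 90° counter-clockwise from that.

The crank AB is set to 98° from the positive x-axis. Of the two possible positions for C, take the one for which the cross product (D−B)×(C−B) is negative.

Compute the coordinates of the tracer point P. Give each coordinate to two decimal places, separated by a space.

A=(0,0), D=(10.00,0)
B = A + 3.00·(cos98°, sin98°) = (-0.4175, 2.9708)
|BD| = 10.8328
circle(B,8.00) ∩ circle(D,3.00): a=7.9550, h=0.8474
  candidates: C₊=(7.4649,1.6041) cross=9.179; C₋=(7.0001,-0.0257) cross=-9.179
  mode - wants cross < 0 → take C=(7.0001,-0.0257) (cross=-9.179)
ex = (C−B)/|BC| = (0.9272,-0.3746); ey = (0.3746,0.9272)
P = B + 1.30·ex + 2.88·ey = (1.8666,5.1542)

1.87 5.15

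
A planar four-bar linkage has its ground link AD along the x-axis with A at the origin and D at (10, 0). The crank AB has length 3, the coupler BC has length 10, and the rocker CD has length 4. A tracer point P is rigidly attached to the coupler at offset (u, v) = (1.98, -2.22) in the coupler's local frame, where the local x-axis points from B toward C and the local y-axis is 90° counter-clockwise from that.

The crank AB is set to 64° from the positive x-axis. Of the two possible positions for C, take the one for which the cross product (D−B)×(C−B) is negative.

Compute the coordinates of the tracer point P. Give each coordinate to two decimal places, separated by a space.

A=(0,0), D=(10.00,0)
B = A + 3.00·(cos64°, sin64°) = (1.3151, 2.6964)
|BD| = 9.0938
circle(B,10.00) ∩ circle(D,4.00): a=9.1654, h=3.9994
  candidates: C₊=(11.2542,3.7983) cross=36.369; C₋=(8.8825,-3.8407) cross=-36.369
  mode - wants cross < 0 → take C=(8.8825,-3.8407) (cross=-36.369)
ex = (C−B)/|BC| = (0.7567,-0.6537); ey = (0.6537,0.7567)
P = B + 1.98·ex + -2.22·ey = (1.3622,-0.2779)

1.36 -0.28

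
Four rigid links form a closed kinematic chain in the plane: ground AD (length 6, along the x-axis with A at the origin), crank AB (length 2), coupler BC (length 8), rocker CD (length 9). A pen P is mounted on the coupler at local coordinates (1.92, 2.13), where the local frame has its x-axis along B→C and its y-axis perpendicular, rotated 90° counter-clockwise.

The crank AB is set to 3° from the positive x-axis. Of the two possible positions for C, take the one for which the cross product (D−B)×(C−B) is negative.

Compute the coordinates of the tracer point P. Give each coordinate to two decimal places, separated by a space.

4.05 -1.90

A=(0,0), D=(6.00,0)
B = A + 2.00·(cos3°, sin3°) = (1.9973, 0.1047)
|BD| = 4.0041
circle(B,8.00) ∩ circle(D,9.00): a=-0.1208, h=7.9991
  candidates: C₊=(2.0856,8.1042) cross=32.029; C₋=(1.6674,-7.8885) cross=-32.029
  mode - wants cross < 0 → take C=(1.6674,-7.8885) (cross=-32.029)
ex = (C−B)/|BC| = (-0.0412,-0.9991); ey = (0.9991,-0.0412)
P = B + 1.92·ex + 2.13·ey = (4.0463,-1.9015)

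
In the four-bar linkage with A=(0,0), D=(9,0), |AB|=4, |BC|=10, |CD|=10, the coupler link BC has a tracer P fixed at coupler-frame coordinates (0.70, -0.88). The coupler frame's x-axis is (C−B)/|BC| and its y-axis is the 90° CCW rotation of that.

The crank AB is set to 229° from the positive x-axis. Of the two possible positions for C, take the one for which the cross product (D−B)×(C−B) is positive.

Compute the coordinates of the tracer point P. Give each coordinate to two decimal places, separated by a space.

-1.54 -2.71

A=(0,0), D=(9.00,0)
B = A + 4.00·(cos229°, sin229°) = (-2.6242, -3.0188)
|BD| = 12.0098
circle(B,10.00) ∩ circle(D,10.00): a=6.0049, h=7.9963
  candidates: C₊=(1.1779,6.2301) cross=96.034; C₋=(5.1979,-9.2490) cross=-96.034
  mode + wants cross > 0 → take C=(1.1779,6.2301) (cross=96.034)
ex = (C−B)/|BC| = (0.3802,0.9249); ey = (-0.9249,0.3802)
P = B + 0.70·ex + -0.88·ey = (-1.5442,-2.7060)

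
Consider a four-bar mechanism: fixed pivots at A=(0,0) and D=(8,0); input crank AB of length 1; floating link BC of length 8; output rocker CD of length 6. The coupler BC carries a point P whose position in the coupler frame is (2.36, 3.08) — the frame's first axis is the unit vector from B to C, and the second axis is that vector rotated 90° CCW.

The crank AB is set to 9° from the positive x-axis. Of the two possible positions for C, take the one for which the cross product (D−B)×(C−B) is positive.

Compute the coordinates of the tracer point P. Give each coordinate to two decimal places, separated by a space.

0.46 4.00

A=(0,0), D=(8.00,0)
B = A + 1.00·(cos9°, sin9°) = (0.9877, 0.1564)
|BD| = 7.0141
circle(B,8.00) ∩ circle(D,6.00): a=5.5030, h=5.8066
  candidates: C₊=(6.6188,5.8389) cross=40.728; C₋=(6.3598,-5.7715) cross=-40.728
  mode + wants cross > 0 → take C=(6.6188,5.8389) (cross=40.728)
ex = (C−B)/|BC| = (0.7039,0.7103); ey = (-0.7103,0.7039)
P = B + 2.36·ex + 3.08·ey = (0.4611,4.0007)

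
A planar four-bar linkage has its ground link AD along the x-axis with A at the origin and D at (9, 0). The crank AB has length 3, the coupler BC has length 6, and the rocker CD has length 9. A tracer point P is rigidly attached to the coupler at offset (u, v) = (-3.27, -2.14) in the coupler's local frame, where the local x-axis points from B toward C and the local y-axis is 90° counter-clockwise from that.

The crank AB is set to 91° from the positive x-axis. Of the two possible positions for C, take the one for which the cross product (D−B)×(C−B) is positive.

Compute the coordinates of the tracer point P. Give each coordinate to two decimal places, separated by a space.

A=(0,0), D=(9.00,0)
B = A + 3.00·(cos91°, sin91°) = (-0.0524, 2.9995)
|BD| = 9.5364
circle(B,6.00) ∩ circle(D,9.00): a=2.4088, h=5.4952
  candidates: C₊=(3.9626,7.4582) cross=52.405; C₋=(0.5057,-2.9744) cross=-52.405
  mode + wants cross > 0 → take C=(3.9626,7.4582) (cross=52.405)
ex = (C−B)/|BC| = (0.6692,0.7431); ey = (-0.7431,0.6692)
P = B + -3.27·ex + -2.14·ey = (-0.6503,-0.8625)

-0.65 -0.86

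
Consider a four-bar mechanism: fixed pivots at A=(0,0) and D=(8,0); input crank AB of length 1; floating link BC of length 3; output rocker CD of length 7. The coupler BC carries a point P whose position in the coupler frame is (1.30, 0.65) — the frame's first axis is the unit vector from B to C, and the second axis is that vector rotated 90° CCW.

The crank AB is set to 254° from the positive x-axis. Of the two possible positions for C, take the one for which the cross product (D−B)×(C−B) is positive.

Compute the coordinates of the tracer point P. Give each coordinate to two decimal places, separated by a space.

A=(0,0), D=(8.00,0)
B = A + 1.00·(cos254°, sin254°) = (-0.2756, -0.9613)
|BD| = 8.3313
circle(B,3.00) ∩ circle(D,7.00): a=1.7650, h=2.4258
  candidates: C₊=(1.1977,1.6520) cross=20.210; C₋=(1.7575,-3.1672) cross=-20.210
  mode + wants cross > 0 → take C=(1.1977,1.6520) (cross=20.210)
ex = (C−B)/|BC| = (0.4911,0.8711); ey = (-0.8711,0.4911)
P = B + 1.30·ex + 0.65·ey = (-0.2034,0.4904)

-0.20 0.49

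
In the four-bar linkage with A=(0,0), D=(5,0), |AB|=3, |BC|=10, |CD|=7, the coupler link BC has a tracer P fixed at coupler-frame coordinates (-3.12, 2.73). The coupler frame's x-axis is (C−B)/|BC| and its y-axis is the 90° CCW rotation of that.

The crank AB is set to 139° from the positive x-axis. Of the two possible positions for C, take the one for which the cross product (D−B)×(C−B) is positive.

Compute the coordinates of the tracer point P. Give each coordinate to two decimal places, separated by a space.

-6.32 2.83

A=(0,0), D=(5.00,0)
B = A + 3.00·(cos139°, sin139°) = (-2.2641, 1.9682)
|BD| = 7.5260
circle(B,10.00) ∩ circle(D,7.00): a=7.1513, h=6.9900
  candidates: C₊=(6.4662,6.8447) cross=52.607; C₋=(2.8103,-6.6487) cross=-52.607
  mode + wants cross > 0 → take C=(6.4662,6.8447) (cross=52.607)
ex = (C−B)/|BC| = (0.8730,0.4877); ey = (-0.4877,0.8730)
P = B + -3.12·ex + 2.73·ey = (-6.3193,2.8301)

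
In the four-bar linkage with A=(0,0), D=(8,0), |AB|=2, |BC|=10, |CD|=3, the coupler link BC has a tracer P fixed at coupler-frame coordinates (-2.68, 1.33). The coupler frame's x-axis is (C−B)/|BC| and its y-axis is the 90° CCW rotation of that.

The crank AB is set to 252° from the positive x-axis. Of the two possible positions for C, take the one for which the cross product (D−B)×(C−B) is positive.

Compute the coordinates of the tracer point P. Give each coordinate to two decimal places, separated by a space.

A=(0,0), D=(8.00,0)
B = A + 2.00·(cos252°, sin252°) = (-0.6180, -1.9021)
|BD| = 8.8254
circle(B,10.00) ∩ circle(D,3.00): a=9.5683, h=2.9066
  candidates: C₊=(8.0989,2.9984) cross=25.652; C₋=(9.3518,-2.6782) cross=-25.652
  mode + wants cross > 0 → take C=(8.0989,2.9984) (cross=25.652)
ex = (C−B)/|BC| = (0.8717,0.4900); ey = (-0.4900,0.8717)
P = B + -2.68·ex + 1.33·ey = (-3.6059,-2.0561)

-3.61 -2.06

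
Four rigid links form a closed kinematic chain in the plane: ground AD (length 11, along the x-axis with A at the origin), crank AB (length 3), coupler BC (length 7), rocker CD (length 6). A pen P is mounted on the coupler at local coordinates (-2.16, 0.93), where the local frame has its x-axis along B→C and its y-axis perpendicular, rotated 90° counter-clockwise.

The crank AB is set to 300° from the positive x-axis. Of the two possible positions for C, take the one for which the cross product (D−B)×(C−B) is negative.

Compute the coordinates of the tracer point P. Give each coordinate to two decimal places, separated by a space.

A=(0,0), D=(11.00,0)
B = A + 3.00·(cos300°, sin300°) = (1.5000, -2.5981)
|BD| = 9.8489
circle(B,7.00) ∩ circle(D,6.00): a=5.5844, h=4.2207
  candidates: C₊=(5.7732,2.9463) cross=41.569; C₋=(8.0000,-5.1962) cross=-41.569
  mode - wants cross < 0 → take C=(8.0000,-5.1962) (cross=-41.569)
ex = (C−B)/|BC| = (0.9286,-0.3712); ey = (0.3712,0.9286)
P = B + -2.16·ex + 0.93·ey = (-0.1605,-0.9328)

-0.16 -0.93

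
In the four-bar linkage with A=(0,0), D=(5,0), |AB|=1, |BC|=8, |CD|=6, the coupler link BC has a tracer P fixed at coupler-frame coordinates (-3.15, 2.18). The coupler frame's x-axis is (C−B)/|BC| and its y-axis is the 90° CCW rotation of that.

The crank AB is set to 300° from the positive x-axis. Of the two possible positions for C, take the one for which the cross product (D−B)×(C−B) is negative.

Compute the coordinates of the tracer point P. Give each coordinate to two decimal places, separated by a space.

-0.69 2.77

A=(0,0), D=(5.00,0)
B = A + 1.00·(cos300°, sin300°) = (0.5000, -0.8660)
|BD| = 4.5826
circle(B,8.00) ∩ circle(D,6.00): a=5.3463, h=5.9512
  candidates: C₊=(4.6253,5.9883) cross=27.272; C₋=(6.8747,-5.6996) cross=-27.272
  mode - wants cross < 0 → take C=(6.8747,-5.6996) (cross=-27.272)
ex = (C−B)/|BC| = (0.7968,-0.6042); ey = (0.6042,0.7968)
P = B + -3.15·ex + 2.18·ey = (-0.6929,2.7743)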